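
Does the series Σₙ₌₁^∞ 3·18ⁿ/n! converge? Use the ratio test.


aₙ = 3·18^n/n!
a_{n+1}/aₙ = 18^(n+1)/(n+1)! × n!/18^n  (constant 3 cancels)
= 18/(n+1)
L = lim(n→∞) 18/(n+1) = 0
L < 1 → series CONVERGES

Converges (ratio test: L = 0 < 1)


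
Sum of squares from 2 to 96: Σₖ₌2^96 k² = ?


Σₖ₌2^96 k² = Σₖ₌₁^96 k² − Σₖ₌₁^1 k²
= 96·97·193/6 − 1·2·3/6
= 299536 − 1 = 299535

Σk² = 299535


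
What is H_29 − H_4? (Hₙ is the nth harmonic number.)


Σₖ₌5^29 1/k = 1/5 + 1/6 + 1/7 + ... + 1/29
= 4374776588887/2329089562800
≈ 1.8783

Sum = 4374776588887/2329089562800 ≈ 1.8783


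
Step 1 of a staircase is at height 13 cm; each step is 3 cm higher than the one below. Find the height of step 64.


aₙ = a₁ + (n-1)d
= 13 + (64-1)×3
= 13 + 189
= 202

a_64 = 202


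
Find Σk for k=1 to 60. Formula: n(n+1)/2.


n(n+1)/2 = 60×61/2 = 3660/2 = 1830

Σk = 1830


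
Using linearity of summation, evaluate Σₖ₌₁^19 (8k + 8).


Σ(8k+8) = 8·Σk + 8·n
= 8·190 + 8·19
= 1520 + 152 = 1672

Σ = 1672


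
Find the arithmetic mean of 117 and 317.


AM = (117 + 317)/2 = 434/2 = 217

AM = 217


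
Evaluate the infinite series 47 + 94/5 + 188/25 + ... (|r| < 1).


S∞ = a₁/(1-r) = 47/(1 - 2/5)
= 47/(3/5)
= 235/3

S∞ = 235/3


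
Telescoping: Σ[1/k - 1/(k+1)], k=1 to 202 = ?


Telescoping: adjacent terms cancel.
= 1/1 - 1/203
= 1 - 1/203 = 202/203

Sum = 202/203


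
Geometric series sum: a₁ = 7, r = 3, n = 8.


Sₙ = 7×(3^8 - 1)/(3 - 1)
= 7×(6561 - 1)/2
= 7×6560/2
= 22960

S_8 = 22960


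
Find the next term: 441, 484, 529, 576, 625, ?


Pattern: perfect squares: n²
Terms: 441, 484, 529, 576, 625
Next term = 676

Next term = 676


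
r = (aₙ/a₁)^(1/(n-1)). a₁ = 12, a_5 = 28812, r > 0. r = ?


r^(n-1) = aₙ/a₁
r^4 = 28812/12 = 2401
r = 2401^(1/4)
= ±7; taking r > 0 gives r = 7

r = 7


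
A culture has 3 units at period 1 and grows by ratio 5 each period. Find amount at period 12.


aₙ = a₁·r^(n-1)
= 3×5^11
= 3×48828125
= 146484375

a_12 = 146484375


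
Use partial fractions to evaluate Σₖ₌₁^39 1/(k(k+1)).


1/(k(k+1)) = 1/k - 1/(k+1) (partial fractions)
Telescoping: Σ = 1 - 1/40 = 39/40

Sum = 39/40


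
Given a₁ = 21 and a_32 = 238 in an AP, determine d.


d = (aₙ - a₁)/(n-1)
= (238 - 21)/(32-1)
= 217/31 = 7

d = 7


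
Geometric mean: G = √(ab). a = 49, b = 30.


GM = √(49×30) = √1470 = 38.3406

GM = 38.3406


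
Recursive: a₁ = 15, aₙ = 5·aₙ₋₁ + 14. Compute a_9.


Computing step by step:
a_1 = 15
a_2 = 89
a_3 = 459
a_4 = 2309
a_5 = 11559
a_6 = 57809
a_7 = 289059
a_8 = 1445309
a_9 = 7226559


a_9 = 7226559


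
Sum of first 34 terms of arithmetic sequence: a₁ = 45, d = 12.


aₙ = 45 + (34-1)×12 = 441
Sₙ = n(a₁+aₙ)/2 = 34×(45+441)/2
= 34×486/2 = 8262

S_34 = 8262


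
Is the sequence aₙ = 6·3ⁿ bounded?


aₙ = 6·3ⁿ → as n→∞, aₙ→∞ (since base 3 > 1)
No finite upper bound exists
The sequence is UNBOUNDED

Unbounded (aₙ → ∞ as n → ∞)


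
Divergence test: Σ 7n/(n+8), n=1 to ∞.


lim(n→∞) 7n/(n+8) = 7/1 = 7  (divide numerator and denominator by n)
lim aₙ = 7 ≠ 0 → series DIVERGES

Diverges (lim aₙ = 7 ≠ 0)


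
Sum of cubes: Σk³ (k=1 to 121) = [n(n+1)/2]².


n(n+1)/2 = 121×122/2 = 7381
Σk³ = 7381² = 54479161

Σk³ = 54479161


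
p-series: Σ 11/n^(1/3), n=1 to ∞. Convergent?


p-series test: Σ c/n^p converges if p > 1, diverges if p ≤ 1 (constant c > 0 doesn't affect convergence).
p = 1/3
1/3 ≤ 1 → DIVERGES

Diverges (p = 1/3 ≤ 1)


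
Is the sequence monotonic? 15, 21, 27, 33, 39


Differences: 6, 6, 6, 6
All differences > 0 → strictly INCREASING

Monotonically increasing


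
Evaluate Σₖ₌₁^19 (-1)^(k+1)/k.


S = 1 - 1/2 + 1/3 - 1/4 + 1/5 - 1/6 + 1/7 - 1/8 ± ...
= 0.7188
(Full series converges to +ln(2) ≈ +0.6931)

S_19 = 0.7188


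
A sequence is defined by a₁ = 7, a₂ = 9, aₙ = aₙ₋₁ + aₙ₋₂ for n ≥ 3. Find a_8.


Computing iteratively: 7, 9, 16, 25, 41, 66, 107, 173
a_8 = 173

a_8 = 173


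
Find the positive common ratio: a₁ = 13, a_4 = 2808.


r^(n-1) = aₙ/a₁
r^3 = 2808/13 = 216
r = 216^(1/3)
= 6

r = 6


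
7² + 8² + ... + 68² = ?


Σₖ₌7^68 k² = Σₖ₌₁^68 k² − Σₖ₌₁^6 k²
= 68·69·137/6 − 6·7·13/6
= 107134 − 91 = 107043

Σk² = 107043


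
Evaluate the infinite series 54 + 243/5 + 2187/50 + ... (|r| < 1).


S∞ = a₁/(1-r) = 54/(1 - 9/10)
= 54/(1/10)
= 540

S∞ = 540


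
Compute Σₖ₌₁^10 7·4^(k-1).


Sₙ = 7×(4^10 - 1)/(4 - 1)
= 7×(1048576 - 1)/3
= 7×1048575/3
= 2446675

S_10 = 2446675


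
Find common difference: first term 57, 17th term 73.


d = (aₙ - a₁)/(n-1)
= (73 - 57)/(17-1)
= 16/16 = 1

d = 1


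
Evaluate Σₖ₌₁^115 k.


n(n+1)/2 = 115×116/2 = 13340/2 = 6670

Σk = 6670


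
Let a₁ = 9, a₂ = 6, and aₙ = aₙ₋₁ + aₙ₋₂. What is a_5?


Computing iteratively: 9, 6, 15, 21, 36
a_5 = 36

a_5 = 36


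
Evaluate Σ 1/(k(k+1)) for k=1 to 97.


1/(k(k+1)) = 1/k - 1/(k+1) (partial fractions)
Telescoping: Σ = 1 - 1/98 = 97/98

Sum = 97/98


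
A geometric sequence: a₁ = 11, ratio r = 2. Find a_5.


aₙ = a₁·r^(n-1)
= 11×2^4
= 11×16
= 176

a_5 = 176


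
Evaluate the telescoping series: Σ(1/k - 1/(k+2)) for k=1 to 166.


Telescoping with gap 2: two head and two tail terms survive.
= (1 + 1/2) - (1/167 + 1/168)
= 3/2 - 1/167 - 1/168 = 41749/28056

Sum = 41749/28056


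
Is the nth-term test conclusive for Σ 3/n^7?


lim(n→∞) 3/n^7 = 0
lim aₙ = 0 → nth-term test is INCONCLUSIVE
(Need other tests; this is actually a convergent p-series with p=7 > 1)

Inconclusive (lim aₙ = 0; need another test)


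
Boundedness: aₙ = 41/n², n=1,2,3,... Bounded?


a₁ = 41, a₂ = 41/4, a₃ = 41/9, ...
0 < aₙ ≤ 41 for all n ≥ 1
The sequence IS bounded

Bounded (0 < aₙ ≤ 41)


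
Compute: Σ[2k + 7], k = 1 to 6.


Σ(2k+7) = 2·Σk + 7·n
= 2·21 + 7·6
= 42 + 42 = 84

Σ = 84


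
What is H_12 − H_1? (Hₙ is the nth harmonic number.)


Σₖ₌2^12 1/k = 1/2 + 1/3 + 1/4 + ... + 1/12
= 58301/27720
≈ 2.1032

Sum = 58301/27720 ≈ 2.1032


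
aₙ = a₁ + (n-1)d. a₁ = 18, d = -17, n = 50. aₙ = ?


aₙ = a₁ + (n-1)d
= 18 + (50-1)×-17
= 18 - 833
= -815

a_50 = -815


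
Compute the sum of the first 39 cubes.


n(n+1)/2 = 39×40/2 = 780
Σk³ = 780² = 608400

Σk³ = 608400


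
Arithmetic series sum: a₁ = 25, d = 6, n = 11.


aₙ = 25 + (11-1)×6 = 85
Sₙ = n(a₁+aₙ)/2 = 11×(25+85)/2
= 11×110/2 = 605

S_11 = 605


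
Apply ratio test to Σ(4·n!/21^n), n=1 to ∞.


aₙ = 4·n!/21^n
a_{n+1}/aₙ = (n+1)!/21^(n+1) × 21^n/n!  (constant 4 cancels)
= (n+1)/21
L = lim(n→∞) (n+1)/21 = ∞
L > 1 → series DIVERGES

Diverges (ratio test: L = ∞ > 1)


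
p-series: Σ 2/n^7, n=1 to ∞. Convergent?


p-series test: Σ c/n^p converges if p > 1, diverges if p ≤ 1 (constant c > 0 doesn't affect convergence).
p = 7
7 > 1 → CONVERGES

Converges (p = 7 > 1)


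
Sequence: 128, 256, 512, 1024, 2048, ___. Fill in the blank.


Pattern: powers of 2: 2ⁿ
Terms: 128, 256, 512, 1024, 2048
Next term = 4096

Next term = 4096


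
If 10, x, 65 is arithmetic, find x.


AM = (10 + 65)/2 = 75/2 = 37.5

AM = 37.5


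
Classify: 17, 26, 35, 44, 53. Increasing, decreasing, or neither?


Differences: 9, 9, 9, 9
All differences > 0 → strictly INCREASING

Monotonically increasing


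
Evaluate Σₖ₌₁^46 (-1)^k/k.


S = -1 + 1/2 - 1/3 + 1/4 - 1/5 + 1/6 - 1/7 + 1/8 ± ...
= -0.6824
(Full series converges to -ln(2) ≈ -0.6931)

S_46 = -0.6824


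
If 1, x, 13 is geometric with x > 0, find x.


GM = √(1×13) = √13 = 3.6056

GM = 3.6056


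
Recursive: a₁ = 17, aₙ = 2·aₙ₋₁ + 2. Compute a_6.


Computing step by step:
a_1 = 17
a_2 = 36
a_3 = 74
a_4 = 150
a_5 = 302
a_6 = 606


a_6 = 606


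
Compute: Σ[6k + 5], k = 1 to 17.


Σ(6k+5) = 6·Σk + 5·n
= 6·153 + 5·17
= 918 + 85 = 1003

Σ = 1003


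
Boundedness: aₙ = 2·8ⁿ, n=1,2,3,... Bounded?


aₙ = 2·8ⁿ → as n→∞, aₙ→∞ (since base 8 > 1)
No finite upper bound exists
The sequence is UNBOUNDED

Unbounded (aₙ → ∞ as n → ∞)


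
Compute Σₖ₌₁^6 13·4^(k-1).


Sₙ = 13×(4^6 - 1)/(4 - 1)
= 13×(4096 - 1)/3
= 13×4095/3
= 17745

S_6 = 17745


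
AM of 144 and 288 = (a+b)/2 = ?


AM = (144 + 288)/2 = 432/2 = 216

AM = 216


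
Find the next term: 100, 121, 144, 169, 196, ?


Pattern: perfect squares: n²
Terms: 100, 121, 144, 169, 196
Next term = 225

Next term = 225


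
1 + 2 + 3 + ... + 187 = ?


n(n+1)/2 = 187×188/2 = 35156/2 = 17578

Σk = 17578


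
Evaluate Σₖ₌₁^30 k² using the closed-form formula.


n = 30
n(n+1)(2n+1)/6 = 30×31×61/6
= 56730/6 = 9455

Σk² = 9455


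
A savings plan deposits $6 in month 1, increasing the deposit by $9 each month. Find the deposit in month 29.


aₙ = a₁ + (n-1)d
= 6 + (29-1)×9
= 6 + 252
= 258

a_29 = 258


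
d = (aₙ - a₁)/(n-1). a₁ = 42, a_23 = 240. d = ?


d = (aₙ - a₁)/(n-1)
= (240 - 42)/(23-1)
= 198/22 = 9

d = 9


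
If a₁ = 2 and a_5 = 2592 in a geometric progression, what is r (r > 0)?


r^(n-1) = aₙ/a₁
r^4 = 2592/2 = 1296
r = 1296^(1/4)
= ±6; taking r > 0 gives r = 6

r = 6


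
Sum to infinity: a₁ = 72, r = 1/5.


S∞ = a₁/(1-r) = 72/(1 - 1/5)
= 72/(4/5)
= 90

S∞ = 90


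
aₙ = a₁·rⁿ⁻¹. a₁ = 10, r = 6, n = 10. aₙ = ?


aₙ = a₁·r^(n-1)
= 10×6^9
= 10×10077696
= 100776960

a_10 = 100776960


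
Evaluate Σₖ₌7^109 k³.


Σₖ₌7^109 k³ = [109·110/2]² − [6·7/2]²
= 35940025 − 441 = 35939584

Σk³ = 35939584


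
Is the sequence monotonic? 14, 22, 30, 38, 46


Differences: 8, 8, 8, 8
All differences > 0 → strictly INCREASING

Monotonically increasing


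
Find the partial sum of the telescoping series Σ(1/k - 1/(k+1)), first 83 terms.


Telescoping: adjacent terms cancel.
= 1/1 - 1/84
= 1 - 1/84 = 83/84

Sum = 83/84


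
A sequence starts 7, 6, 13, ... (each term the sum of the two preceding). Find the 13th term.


Computing iteratively: 7, 6, 13, 19, 32, 51, 83, 134, 217, 351, 568, 919, ...
a_13 = 1487

a_13 = 1487


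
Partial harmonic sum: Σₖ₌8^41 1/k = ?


Σₖ₌8^41 1/k = 1/8 + 1/9 + 1/10 + ... + 1/41
= 4865059788227699/2844937529085600
≈ 1.7101

Sum = 4865059788227699/2844937529085600 ≈ 1.7101


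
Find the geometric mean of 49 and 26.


GM = √(49×26) = √1274 = 35.6931

GM = 35.6931


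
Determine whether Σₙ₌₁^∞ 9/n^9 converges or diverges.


p-series test: Σ c/n^p converges if p > 1, diverges if p ≤ 1 (constant c > 0 doesn't affect convergence).
p = 9
9 > 1 → CONVERGES

Converges (p = 9 > 1)


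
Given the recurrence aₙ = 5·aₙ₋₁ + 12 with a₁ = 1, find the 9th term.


Computing step by step:
a_1 = 1
a_2 = 17
a_3 = 97
a_4 = 497
a_5 = 2497
a_6 = 12497
a_7 = 62497
a_8 = 312497
a_9 = 1562497


a_9 = 1562497


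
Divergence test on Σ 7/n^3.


lim(n→∞) 7/n^3 = 0
lim aₙ = 0 → nth-term test is INCONCLUSIVE
(Need other tests; this is actually a convergent p-series with p=3 > 1)

Inconclusive (lim aₙ = 0; need another test)


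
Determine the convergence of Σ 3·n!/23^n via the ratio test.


aₙ = 3·n!/23^n
a_{n+1}/aₙ = (n+1)!/23^(n+1) × 23^n/n!  (constant 3 cancels)
= (n+1)/23
L = lim(n→∞) (n+1)/23 = ∞
L > 1 → series DIVERGES

Diverges (ratio test: L = ∞ > 1)


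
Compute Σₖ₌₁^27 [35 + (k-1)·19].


aₙ = 35 + (27-1)×19 = 529
Sₙ = n(a₁+aₙ)/2 = 27×(35+529)/2
= 27×564/2 = 7614

S_27 = 7614


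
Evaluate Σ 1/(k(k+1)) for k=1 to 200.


1/(k(k+1)) = 1/k - 1/(k+1) (partial fractions)
Telescoping: Σ = 1 - 1/201 = 200/201

Sum = 200/201


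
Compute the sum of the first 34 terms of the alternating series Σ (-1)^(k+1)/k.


S = 1 - 1/2 + 1/3 - 1/4 + 1/5 - 1/6 + 1/7 - 1/8 ± ...
= 0.6787
(Full series converges to +ln(2) ≈ +0.6931)

S_34 = 0.6787


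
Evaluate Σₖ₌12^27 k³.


Σₖ₌12^27 k³ = [27·28/2]² − [11·12/2]²
= 142884 − 4356 = 138528

Σk³ = 138528


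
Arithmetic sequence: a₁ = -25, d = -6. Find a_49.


aₙ = a₁ + (n-1)d
= -25 + (49-1)×-6
= -25 - 288
= -313

a_49 = -313


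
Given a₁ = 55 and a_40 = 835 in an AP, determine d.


d = (aₙ - a₁)/(n-1)
= (835 - 55)/(40-1)
= 780/39 = 20

d = 20


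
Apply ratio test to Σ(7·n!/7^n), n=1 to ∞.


aₙ = 7·n!/7^n
a_{n+1}/aₙ = (n+1)!/7^(n+1) × 7^n/n!  (constant 7 cancels)
= (n+1)/7
L = lim(n→∞) (n+1)/7 = ∞
L > 1 → series DIVERGES

Diverges (ratio test: L = ∞ > 1)


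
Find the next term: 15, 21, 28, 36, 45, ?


Pattern: triangular numbers: n(n+1)/2
Terms: 15, 21, 28, 36, 45
Next term = 55

Next term = 55


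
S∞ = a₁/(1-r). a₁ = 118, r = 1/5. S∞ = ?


S∞ = a₁/(1-r) = 118/(1 - 1/5)
= 118/(4/5)
= 295/2

S∞ = 295/2


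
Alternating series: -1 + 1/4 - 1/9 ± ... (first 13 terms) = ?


S = -1 + 1/4 - 1/9 + 1/16 - 1/25 + 1/36 - 1/49 + 1/64 ± ...
= -0.8252
(Full series converges to -π²/12 ≈ -0.8225)

S_13 = -0.8252


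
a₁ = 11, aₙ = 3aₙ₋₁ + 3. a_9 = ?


Computing step by step:
a_1 = 11
a_2 = 36
a_3 = 111
a_4 = 336
a_5 = 1011
a_6 = 3036
a_7 = 9111
a_8 = 27336
a_9 = 82011


a_9 = 82011


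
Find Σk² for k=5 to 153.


Σₖ₌5^153 k² = Σₖ₌₁^153 k² − Σₖ₌₁^4 k²
= 153·154·307/6 − 4·5·9/6
= 1205589 − 30 = 1205559

Σk² = 1205559


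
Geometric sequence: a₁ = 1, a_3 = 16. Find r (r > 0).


r^(n-1) = aₙ/a₁
r^2 = 16/1 = 16
r = 16^(1/2)
= ±4; taking r > 0 gives r = 4

r = 4


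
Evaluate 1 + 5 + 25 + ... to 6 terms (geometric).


Sₙ = 1×(5^6 - 1)/(5 - 1)
= 1×(15625 - 1)/4
= 1×15624/4
= 3906

S_6 = 3906


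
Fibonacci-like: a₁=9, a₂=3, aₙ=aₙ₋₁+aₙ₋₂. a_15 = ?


Computing iteratively: 9, 3, 12, 15, 27, 42, 69, 111, 180, 291, 471, 762, ...
a_15 = 3228

a_15 = 3228


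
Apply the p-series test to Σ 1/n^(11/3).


p-series test: Σ c/n^p converges if p > 1, diverges if p ≤ 1 (constant c > 0 doesn't affect convergence).
p = 11/3
11/3 > 1 → CONVERGES

Converges (p = 11/3 > 1)


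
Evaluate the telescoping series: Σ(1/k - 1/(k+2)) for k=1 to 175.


Telescoping with gap 2: two head and two tail terms survive.
= (1 + 1/2) - (1/176 + 1/177)
= 3/2 - 1/176 - 1/177 = 46375/31152

Sum = 46375/31152


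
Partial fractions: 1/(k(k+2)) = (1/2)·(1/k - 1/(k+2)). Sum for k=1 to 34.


1/(k(k+2)) = (1/2)·(1/k - 1/(k+2)) (partial fractions)
Telescoping: Σ = (1/2)·(1 + 1/2 - 1/35 - 1/36) = 1819/2520

Sum = 1819/2520


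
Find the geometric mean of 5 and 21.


GM = √(5×21) = √105 = 10.247

GM = 10.247


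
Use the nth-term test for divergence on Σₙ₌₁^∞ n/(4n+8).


lim(n→∞) n/(4n+8) = 1/4 = 1/4  (divide numerator and denominator by n)
lim aₙ = 1/4 ≠ 0 → series DIVERGES

Diverges (lim aₙ = 1/4 ≠ 0)


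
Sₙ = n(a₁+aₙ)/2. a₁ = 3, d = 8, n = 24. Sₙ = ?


aₙ = 3 + (24-1)×8 = 187
Sₙ = n(a₁+aₙ)/2 = 24×(3+187)/2
= 24×190/2 = 2280

S_24 = 2280


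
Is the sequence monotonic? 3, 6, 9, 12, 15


Differences: 3, 3, 3, 3
All differences > 0 → strictly INCREASING

Monotonically increasing


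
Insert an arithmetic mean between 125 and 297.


AM = (125 + 297)/2 = 422/2 = 211

AM = 211


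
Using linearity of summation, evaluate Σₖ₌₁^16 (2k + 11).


Σ(2k+11) = 2·Σk + 11·n
= 2·136 + 11·16
= 272 + 176 = 448

Σ = 448


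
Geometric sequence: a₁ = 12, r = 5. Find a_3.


aₙ = a₁·r^(n-1)
= 12×5^2
= 12×25
= 300

a_3 = 300


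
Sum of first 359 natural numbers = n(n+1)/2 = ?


n(n+1)/2 = 359×360/2 = 129240/2 = 64620

Σk = 64620


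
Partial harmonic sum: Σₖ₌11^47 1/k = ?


Σₖ₌11^47 1/k = 1/11 + 1/12 + 1/13 + ... + 1/47
= 668063497598133037223/442720643463713815200
≈ 1.509

Sum = 668063497598133037223/442720643463713815200 ≈ 1.509


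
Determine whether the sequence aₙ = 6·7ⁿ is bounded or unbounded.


aₙ = 6·7ⁿ → as n→∞, aₙ→∞ (since base 7 > 1)
No finite upper bound exists
The sequence is UNBOUNDED

Unbounded (aₙ → ∞ as n → ∞)


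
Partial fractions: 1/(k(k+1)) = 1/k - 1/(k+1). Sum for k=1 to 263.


1/(k(k+1)) = 1/k - 1/(k+1) (partial fractions)
Telescoping: Σ = 1 - 1/264 = 263/264

Sum = 263/264


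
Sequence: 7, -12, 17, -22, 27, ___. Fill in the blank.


Pattern: alternating sign, magnitude arithmetic (d=5)
Terms: 7, -12, 17, -22, 27
Next term = -32

Next term = -32


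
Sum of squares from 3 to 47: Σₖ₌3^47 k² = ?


Σₖ₌3^47 k² = Σₖ₌₁^47 k² − Σₖ₌₁^2 k²
= 47·48·95/6 − 2·3·5/6
= 35720 − 5 = 35715

Σk² = 35715


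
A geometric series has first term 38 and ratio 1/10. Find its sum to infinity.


S∞ = a₁/(1-r) = 38/(1 - 1/10)
= 38/(9/10)
= 380/9

S∞ = 380/9


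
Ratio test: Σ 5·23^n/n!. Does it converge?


aₙ = 5·23^n/n!
a_{n+1}/aₙ = 23^(n+1)/(n+1)! × n!/23^n  (constant 5 cancels)
= 23/(n+1)
L = lim(n→∞) 23/(n+1) = 0
L < 1 → series CONVERGES

Converges (ratio test: L = 0 < 1)


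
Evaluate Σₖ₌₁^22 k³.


n(n+1)/2 = 22×23/2 = 253
Σk³ = 253² = 64009

Σk³ = 64009


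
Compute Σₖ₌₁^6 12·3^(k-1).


Sₙ = 12×(3^6 - 1)/(3 - 1)
= 12×(729 - 1)/2
= 12×728/2
= 4368

S_6 = 4368


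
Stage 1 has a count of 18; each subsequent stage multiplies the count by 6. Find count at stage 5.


aₙ = a₁·r^(n-1)
= 18×6^4
= 18×1296
= 23328

a_5 = 23328


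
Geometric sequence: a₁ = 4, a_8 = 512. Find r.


r^(n-1) = aₙ/a₁
r^7 = 512/4 = 128
r = 128^(1/7)
= 2

r = 2


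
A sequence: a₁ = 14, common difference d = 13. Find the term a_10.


aₙ = a₁ + (n-1)d
= 14 + (10-1)×13
= 14 + 117
= 131

a_10 = 131


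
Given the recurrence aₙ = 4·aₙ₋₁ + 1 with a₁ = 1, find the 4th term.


Computing step by step:
a_1 = 1
a_2 = 5
a_3 = 21
a_4 = 85


a_4 = 85


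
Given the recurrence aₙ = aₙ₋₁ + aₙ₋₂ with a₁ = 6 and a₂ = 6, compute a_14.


Computing iteratively: 6, 6, 12, 18, 30, 48, 78, 126, 204, 330, 534, 864, ...
a_14 = 2262

a_14 = 2262


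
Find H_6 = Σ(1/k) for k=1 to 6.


H_6 = 1/1 + 1/2 + 1/3 + 1/4 + 1/5 + 1/6
= 49/20
≈ 2.45

H_6 = 49/20 ≈ 2.45


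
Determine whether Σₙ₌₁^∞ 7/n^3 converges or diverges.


p-series test: Σ c/n^p converges if p > 1, diverges if p ≤ 1 (constant c > 0 doesn't affect convergence).
p = 3
3 > 1 → CONVERGES

Converges (p = 3 > 1)


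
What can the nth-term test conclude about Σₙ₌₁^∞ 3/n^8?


lim(n→∞) 3/n^8 = 0
lim aₙ = 0 → nth-term test is INCONCLUSIVE
(Need other tests; this is actually a convergent p-series with p=8 > 1)

Inconclusive (lim aₙ = 0; need another test)


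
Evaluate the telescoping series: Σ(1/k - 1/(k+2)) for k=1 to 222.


Telescoping with gap 2: two head and two tail terms survive.
= (1 + 1/2) - (1/223 + 1/224)
= 3/2 - 1/223 - 1/224 = 74481/49952

Sum = 74481/49952


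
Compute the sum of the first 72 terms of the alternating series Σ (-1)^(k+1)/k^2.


S = 1 - 1/4 + 1/9 - 1/16 + 1/25 - 1/36 + 1/49 - 1/64 ± ...
= 0.8224
(Full series converges to +π²/12 ≈ +0.8225)

S_72 = 0.8224


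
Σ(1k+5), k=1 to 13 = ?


Σ(1k+5) = 1·Σk + 5·n
= 1·91 + 5·13
= 91 + 65 = 156

Σ = 156


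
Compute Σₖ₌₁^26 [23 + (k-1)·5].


aₙ = 23 + (26-1)×5 = 148
Sₙ = n(a₁+aₙ)/2 = 26×(23+148)/2
= 26×171/2 = 2223

S_26 = 2223


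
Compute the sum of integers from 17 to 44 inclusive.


Σₖ₌17^44 k = Σₖ₌₁^44 k − Σₖ₌₁^16 k
= 44·45/2 − 16·17/2
= 990 − 136 = 854

Σk = 854


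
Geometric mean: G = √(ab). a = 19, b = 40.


GM = √(19×40) = √760 = 27.5681

GM = 27.5681


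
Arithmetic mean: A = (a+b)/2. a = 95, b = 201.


AM = (95 + 201)/2 = 296/2 = 148

AM = 148


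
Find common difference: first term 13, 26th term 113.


d = (aₙ - a₁)/(n-1)
= (113 - 13)/(26-1)
= 100/25 = 4

d = 4


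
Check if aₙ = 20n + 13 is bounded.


aₙ = 20n + 13 → as n→∞, aₙ→∞
No finite upper bound exists
The sequence is UNBOUNDED

Unbounded (aₙ → ∞ as n → ∞)


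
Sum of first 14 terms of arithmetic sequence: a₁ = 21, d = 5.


aₙ = 21 + (14-1)×5 = 86
Sₙ = n(a₁+aₙ)/2 = 14×(21+86)/2
= 14×107/2 = 749

S_14 = 749


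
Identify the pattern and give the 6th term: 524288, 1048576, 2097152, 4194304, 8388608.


Pattern: powers of 2: 2ⁿ
Terms: 524288, 1048576, 2097152, 4194304, 8388608
Next term = 16777216

Next term = 16777216


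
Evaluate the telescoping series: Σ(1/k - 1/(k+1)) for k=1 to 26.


Telescoping: adjacent terms cancel.
= 1/1 - 1/27
= 1 - 1/27 = 26/27

Sum = 26/27


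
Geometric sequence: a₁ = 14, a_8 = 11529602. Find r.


r^(n-1) = aₙ/a₁
r^7 = 11529602/14 = 823543
r = 823543^(1/7)
= 7

r = 7


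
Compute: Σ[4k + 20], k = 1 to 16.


Σ(4k+20) = 4·Σk + 20·n
= 4·136 + 20·16
= 544 + 320 = 864

Σ = 864


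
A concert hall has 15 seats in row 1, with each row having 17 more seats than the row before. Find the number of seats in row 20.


aₙ = a₁ + (n-1)d
= 15 + (20-1)×17
= 15 + 323
= 338

a_20 = 338


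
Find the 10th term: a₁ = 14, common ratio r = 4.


aₙ = a₁·r^(n-1)
= 14×4^9
= 14×262144
= 3670016

a_10 = 3670016


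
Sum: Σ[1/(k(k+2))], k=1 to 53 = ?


1/(k(k+2)) = (1/2)·(1/k - 1/(k+2)) (partial fractions)
Telescoping: Σ = (1/2)·(1 + 1/2 - 1/54 - 1/55) = 2173/2970

Sum = 2173/2970


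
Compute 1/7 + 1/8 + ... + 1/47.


Σₖ₌7^47 1/k = 1/7 + 1/8 + 1/9 + ... + 1/47
= 125730375884807133149/63245806209101973600
≈ 1.988

Sum = 125730375884807133149/63245806209101973600 ≈ 1.988


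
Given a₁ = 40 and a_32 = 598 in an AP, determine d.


d = (aₙ - a₁)/(n-1)
= (598 - 40)/(32-1)
= 558/31 = 18

d = 18


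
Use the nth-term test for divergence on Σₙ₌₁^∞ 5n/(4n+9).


lim(n→∞) 5n/(4n+9) = 5/4 = 5/4  (divide numerator and denominator by n)
lim aₙ = 5/4 ≠ 0 → series DIVERGES

Diverges (lim aₙ = 5/4 ≠ 0)


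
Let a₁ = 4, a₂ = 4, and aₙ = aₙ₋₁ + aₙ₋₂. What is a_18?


Computing iteratively: 4, 4, 8, 12, 20, 32, 52, 84, 136, 220, 356, 576, ...
a_18 = 10336

a_18 = 10336


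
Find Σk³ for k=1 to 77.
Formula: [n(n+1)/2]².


n(n+1)/2 = 77×78/2 = 3003
Σk³ = 3003² = 9018009

Σk³ = 9018009


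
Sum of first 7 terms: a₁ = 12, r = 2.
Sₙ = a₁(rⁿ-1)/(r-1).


Sₙ = 12×(2^7 - 1)/(2 - 1)
= 12×(128 - 1)/1
= 12×127/1
= 1524

S_7 = 1524


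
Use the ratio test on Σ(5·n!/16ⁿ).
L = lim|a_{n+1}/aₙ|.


aₙ = 5·n!/16^n
a_{n+1}/aₙ = (n+1)!/16^(n+1) × 16^n/n!  (constant 5 cancels)
= (n+1)/16
L = lim(n→∞) (n+1)/16 = ∞
L > 1 → series DIVERGES

Diverges (ratio test: L = ∞ > 1)


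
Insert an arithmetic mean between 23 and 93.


AM = (23 + 93)/2 = 116/2 = 58

AM = 58


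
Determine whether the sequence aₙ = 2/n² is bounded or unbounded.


a₁ = 2, a₂ = 2/4, a₃ = 2/9, ...
0 < aₙ ≤ 2 for all n ≥ 1
The sequence IS bounded

Bounded (0 < aₙ ≤ 2)


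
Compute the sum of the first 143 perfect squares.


n = 143
n(n+1)(2n+1)/6 = 143×144×287/6
= 5909904/6 = 984984

Σk² = 984984


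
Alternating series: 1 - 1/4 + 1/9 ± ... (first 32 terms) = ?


S = 1 - 1/4 + 1/9 - 1/16 + 1/25 - 1/36 + 1/49 - 1/64 ± ...
= 0.822
(Full series converges to +π²/12 ≈ +0.8225)

S_32 = 0.822


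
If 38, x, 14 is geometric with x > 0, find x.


GM = √(38×14) = √532 = 23.0651

GM = 23.0651


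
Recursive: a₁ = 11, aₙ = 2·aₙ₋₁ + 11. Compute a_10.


Computing step by step:
a_1 = 11
a_2 = 33
a_3 = 77
a_4 = 165
a_5 = 341
a_6 = 693
a_7 = 1397
a_8 = 2805
a_9 = 5621
a_10 = 11253


a_10 = 11253


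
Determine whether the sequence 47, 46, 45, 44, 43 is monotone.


Differences: -1, -1, -1, -1
All differences < 0 → strictly DECREASING

Monotonically decreasing


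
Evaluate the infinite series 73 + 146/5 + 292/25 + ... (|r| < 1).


S∞ = a₁/(1-r) = 73/(1 - 2/5)
= 73/(3/5)
= 365/3

S∞ = 365/3


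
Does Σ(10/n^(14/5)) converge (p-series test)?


p-series test: Σ c/n^p converges if p > 1, diverges if p ≤ 1 (constant c > 0 doesn't affect convergence).
p = 14/5
14/5 > 1 → CONVERGES

Converges (p = 14/5 > 1)


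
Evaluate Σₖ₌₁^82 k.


n(n+1)/2 = 82×83/2 = 6806/2 = 3403

Σk = 3403


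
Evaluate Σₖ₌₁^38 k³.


n(n+1)/2 = 38×39/2 = 741
Σk³ = 741² = 549081

Σk³ = 549081


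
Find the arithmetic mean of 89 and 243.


AM = (89 + 243)/2 = 332/2 = 166

AM = 166


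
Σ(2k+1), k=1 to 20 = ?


Σ(2k+1) = 2·Σk + 1·n
= 2·210 + 1·20
= 420 + 20 = 440

Σ = 440


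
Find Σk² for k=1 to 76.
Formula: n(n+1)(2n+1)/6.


n = 76
n(n+1)(2n+1)/6 = 76×77×153/6
= 895356/6 = 149226

Σk² = 149226


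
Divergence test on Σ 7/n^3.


lim(n→∞) 7/n^3 = 0
lim aₙ = 0 → nth-term test is INCONCLUSIVE
(Need other tests; this is actually a convergent p-series with p=3 > 1)

Inconclusive (lim aₙ = 0; need another test)


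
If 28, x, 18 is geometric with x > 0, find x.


GM = √(28×18) = √504 = 22.4499

GM = 22.4499


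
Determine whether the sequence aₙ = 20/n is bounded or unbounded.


a₁ = 20, a₂ = 20/2, a₃ = 20/3, ...
0 < aₙ ≤ 20 for all n ≥ 1
Lower bound: 0, Upper bound: 20
The sequence IS bounded

Bounded (0 < aₙ ≤ 20)


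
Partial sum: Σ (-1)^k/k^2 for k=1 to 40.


S = -1 + 1/4 - 1/9 + 1/16 - 1/25 + 1/36 - 1/49 + 1/64 ± ...
= -0.8222
(Full series converges to -π²/12 ≈ -0.8225)

S_40 = -0.8222


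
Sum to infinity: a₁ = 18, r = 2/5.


S∞ = a₁/(1-r) = 18/(1 - 2/5)
= 18/(3/5)
= 30

S∞ = 30


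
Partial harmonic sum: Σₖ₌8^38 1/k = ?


Σₖ₌8^38 1/k = 1/8 + 1/9 + 1/10 + ... + 1/38
= 113453671064599/69388720221600
≈ 1.635

Sum = 113453671064599/69388720221600 ≈ 1.635


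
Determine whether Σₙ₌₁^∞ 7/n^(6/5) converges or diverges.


p-series test: Σ c/n^p converges if p > 1, diverges if p ≤ 1 (constant c > 0 doesn't affect convergence).
p = 6/5
6/5 > 1 → CONVERGES

Converges (p = 6/5 > 1)


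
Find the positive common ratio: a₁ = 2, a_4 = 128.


r^(n-1) = aₙ/a₁
r^3 = 128/2 = 64
r = 64^(1/3)
= 4

r = 4


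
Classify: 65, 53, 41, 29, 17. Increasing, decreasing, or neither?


Differences: -12, -12, -12, -12
All differences < 0 → strictly DECREASING

Monotonically decreasing


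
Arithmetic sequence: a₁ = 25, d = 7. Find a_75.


aₙ = a₁ + (n-1)d
= 25 + (75-1)×7
= 25 + 518
= 543

a_75 = 543


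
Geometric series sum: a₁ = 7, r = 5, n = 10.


Sₙ = 7×(5^10 - 1)/(5 - 1)
= 7×(9765625 - 1)/4
= 7×9765624/4
= 17089842

S_10 = 17089842


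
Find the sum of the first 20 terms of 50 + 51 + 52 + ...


aₙ = 50 + (20-1)×1 = 69
Sₙ = n(a₁+aₙ)/2 = 20×(50+69)/2
= 20×119/2 = 1190

S_20 = 1190


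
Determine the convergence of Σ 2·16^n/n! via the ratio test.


aₙ = 2·16^n/n!
a_{n+1}/aₙ = 16^(n+1)/(n+1)! × n!/16^n  (constant 2 cancels)
= 16/(n+1)
L = lim(n→∞) 16/(n+1) = 0
L < 1 → series CONVERGES

Converges (ratio test: L = 0 < 1)


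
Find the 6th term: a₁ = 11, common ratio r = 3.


aₙ = a₁·r^(n-1)
= 11×3^5
= 11×243
= 2673

a_6 = 2673


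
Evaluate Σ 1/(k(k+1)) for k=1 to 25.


1/(k(k+1)) = 1/k - 1/(k+1) (partial fractions)
Telescoping: Σ = 1 - 1/26 = 25/26

Sum = 25/26


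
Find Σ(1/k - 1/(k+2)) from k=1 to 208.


Telescoping with gap 2: two head and two tail terms survive.
= (1 + 1/2) - (1/209 + 1/210)
= 3/2 - 1/209 - 1/210 = 32708/21945

Sum = 32708/21945


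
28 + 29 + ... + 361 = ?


Σₖ₌28^361 k = Σₖ₌₁^361 k − Σₖ₌₁^27 k
= 361·362/2 − 27·28/2
= 65341 − 378 = 64963

Σk = 64963


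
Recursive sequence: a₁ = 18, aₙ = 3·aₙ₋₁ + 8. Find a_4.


Computing step by step:
a_1 = 18
a_2 = 62
a_3 = 194
a_4 = 590


a_4 = 590


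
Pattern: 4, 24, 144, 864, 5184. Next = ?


Pattern: geometric (r=6)
Terms: 4, 24, 144, 864, 5184
Next term = 31104

Next term = 31104


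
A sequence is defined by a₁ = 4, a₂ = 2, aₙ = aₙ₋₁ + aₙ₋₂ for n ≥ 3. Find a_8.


Computing iteratively: 4, 2, 6, 8, 14, 22, 36, 58
a_8 = 58

a_8 = 58


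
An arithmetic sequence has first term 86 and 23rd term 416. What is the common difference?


d = (aₙ - a₁)/(n-1)
= (416 - 86)/(23-1)
= 330/22 = 15

d = 15


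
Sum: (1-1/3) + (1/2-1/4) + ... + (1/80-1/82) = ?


Telescoping with gap 2: two head and two tail terms survive.
= (1 + 1/2) - (1/81 + 1/82)
= 3/2 - 1/81 - 1/82 = 4900/3321

Sum = 4900/3321


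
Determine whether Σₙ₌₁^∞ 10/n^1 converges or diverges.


p-series test: Σ c/n^p converges if p > 1, diverges if p ≤ 1 (constant c > 0 doesn't affect convergence).
p = 1
1 ≤ 1 → DIVERGES

Diverges (p = 1 ≤ 1)


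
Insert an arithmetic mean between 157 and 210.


AM = (157 + 210)/2 = 367/2 = 183.5

AM = 183.5


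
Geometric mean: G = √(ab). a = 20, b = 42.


GM = √(20×42) = √840 = 28.9828

GM = 28.9828


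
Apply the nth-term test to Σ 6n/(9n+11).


lim(n→∞) 6n/(9n+11) = 6/9 = 2/3  (divide numerator and denominator by n)
lim aₙ = 2/3 ≠ 0 → series DIVERGES

Diverges (lim aₙ = 2/3 ≠ 0)


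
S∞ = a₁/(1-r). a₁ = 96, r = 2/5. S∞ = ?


S∞ = a₁/(1-r) = 96/(1 - 2/5)
= 96/(3/5)
= 160

S∞ = 160


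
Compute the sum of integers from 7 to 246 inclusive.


Σₖ₌7^246 k = Σₖ₌₁^246 k − Σₖ₌₁^6 k
= 246·247/2 − 6·7/2
= 30381 − 21 = 30360

Σk = 30360


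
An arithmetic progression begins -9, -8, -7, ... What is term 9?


aₙ = a₁ + (n-1)d
= -9 + (9-1)×1
= -9 + 8
= -1

a_9 = -1


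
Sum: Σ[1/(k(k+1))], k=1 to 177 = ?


1/(k(k+1)) = 1/k - 1/(k+1) (partial fractions)
Telescoping: Σ = 1 - 1/178 = 177/178

Sum = 177/178


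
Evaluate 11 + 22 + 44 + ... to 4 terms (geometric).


Sₙ = 11×(2^4 - 1)/(2 - 1)
= 11×(16 - 1)/1
= 11×15/1
= 165

S_4 = 165


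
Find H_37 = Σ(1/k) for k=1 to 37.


H_37 = 1/1 + 1/2 + 1/3 + ... + 1/37
= 2040798836801833/485721041551200
≈ 4.2016

H_37 = 2040798836801833/485721041551200 ≈ 4.2016


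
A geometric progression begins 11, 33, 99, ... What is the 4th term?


aₙ = a₁·r^(n-1)
= 11×3^3
= 11×27
= 297

a_4 = 297


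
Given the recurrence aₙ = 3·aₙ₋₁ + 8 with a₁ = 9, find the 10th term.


Computing step by step:
a_1 = 9
a_2 = 35
a_3 = 113
a_4 = 347
a_5 = 1049
a_6 = 3155
a_7 = 9473
a_8 = 28427
a_9 = 85289
a_10 = 255875


a_10 = 255875


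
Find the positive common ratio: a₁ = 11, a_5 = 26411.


r^(n-1) = aₙ/a₁
r^4 = 26411/11 = 2401
r = 2401^(1/4)
= ±7; taking r > 0 gives r = 7

r = 7


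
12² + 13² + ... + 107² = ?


Σₖ₌12^107 k² = Σₖ₌₁^107 k² − Σₖ₌₁^11 k²
= 107·108·215/6 − 11·12·23/6
= 414090 − 506 = 413584

Σk² = 413584


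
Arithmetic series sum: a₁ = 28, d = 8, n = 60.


aₙ = 28 + (60-1)×8 = 500
Sₙ = n(a₁+aₙ)/2 = 60×(28+500)/2
= 60×528/2 = 15840

S_60 = 15840


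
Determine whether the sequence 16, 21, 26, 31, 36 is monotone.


Differences: 5, 5, 5, 5
All differences > 0 → strictly INCREASING

Monotonically increasing


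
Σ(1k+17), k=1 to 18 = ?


Σ(1k+17) = 1·Σk + 17·n
= 1·171 + 17·18
= 171 + 306 = 477

Σ = 477


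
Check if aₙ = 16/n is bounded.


a₁ = 16, a₂ = 16/2, a₃ = 16/3, ...
0 < aₙ ≤ 16 for all n ≥ 1
Lower bound: 0, Upper bound: 16
The sequence IS bounded

Bounded (0 < aₙ ≤ 16)


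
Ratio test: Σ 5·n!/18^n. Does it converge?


aₙ = 5·n!/18^n
a_{n+1}/aₙ = (n+1)!/18^(n+1) × 18^n/n!  (constant 5 cancels)
= (n+1)/18
L = lim(n→∞) (n+1)/18 = ∞
L > 1 → series DIVERGES

Diverges (ratio test: L = ∞ > 1)


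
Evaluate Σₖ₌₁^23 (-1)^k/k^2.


S = -1 + 1/4 - 1/9 + 1/16 - 1/25 + 1/36 - 1/49 + 1/64 ± ...
= -0.8234
(Full series converges to -π²/12 ≈ -0.8225)

S_23 = -0.8234


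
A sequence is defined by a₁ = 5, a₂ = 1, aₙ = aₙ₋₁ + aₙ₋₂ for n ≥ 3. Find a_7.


Computing iteratively: 5, 1, 6, 7, 13, 20, 33
a_7 = 33

a_7 = 33


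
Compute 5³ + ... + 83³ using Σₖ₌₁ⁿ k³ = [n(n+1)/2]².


Σₖ₌5^83 k³ = [83·84/2]² − [4·5/2]²
= 12152196 − 100 = 12152096

Σk³ = 12152096


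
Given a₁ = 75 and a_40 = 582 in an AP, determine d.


d = (aₙ - a₁)/(n-1)
= (582 - 75)/(40-1)
= 507/39 = 13

d = 13


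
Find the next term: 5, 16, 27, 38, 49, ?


Pattern: arithmetic (d=11)
Terms: 5, 16, 27, 38, 49
Next term = 60

Next term = 60


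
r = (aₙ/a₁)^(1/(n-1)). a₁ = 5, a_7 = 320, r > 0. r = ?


r^(n-1) = aₙ/a₁
r^6 = 320/5 = 64
r = 64^(1/6)
= ±2; taking r > 0 gives r = 2

r = 2


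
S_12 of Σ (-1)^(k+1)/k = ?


S = 1 - 1/2 + 1/3 - 1/4 + 1/5 - 1/6 + 1/7 - 1/8 ± ...
= 0.6532
(Full series converges to +ln(2) ≈ +0.6931)

S_12 = 0.6532


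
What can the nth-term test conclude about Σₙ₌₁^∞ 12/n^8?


lim(n→∞) 12/n^8 = 0
lim aₙ = 0 → nth-term test is INCONCLUSIVE
(Need other tests; this is actually a convergent p-series with p=8 > 1)

Inconclusive (lim aₙ = 0; need another test)


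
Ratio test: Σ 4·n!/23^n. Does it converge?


aₙ = 4·n!/23^n
a_{n+1}/aₙ = (n+1)!/23^(n+1) × 23^n/n!  (constant 4 cancels)
= (n+1)/23
L = lim(n→∞) (n+1)/23 = ∞
L > 1 → series DIVERGES

Diverges (ratio test: L = ∞ > 1)


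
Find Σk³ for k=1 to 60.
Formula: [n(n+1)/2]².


n(n+1)/2 = 60×61/2 = 1830
Σk³ = 1830² = 3348900

Σk³ = 3348900


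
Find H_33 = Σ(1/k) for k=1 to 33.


H_33 = 1/1 + 1/2 + 1/3 + ... + 1/33
= 53676090078349/13127595717600
≈ 4.0888

H_33 = 53676090078349/13127595717600 ≈ 4.0888


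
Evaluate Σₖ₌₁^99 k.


n(n+1)/2 = 99×100/2 = 9900/2 = 4950

Σk = 4950


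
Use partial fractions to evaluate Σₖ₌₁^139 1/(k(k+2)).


1/(k(k+2)) = (1/2)·(1/k - 1/(k+2)) (partial fractions)
Telescoping: Σ = (1/2)·(1 + 1/2 - 1/140 - 1/141) = 29329/39480

Sum = 29329/39480


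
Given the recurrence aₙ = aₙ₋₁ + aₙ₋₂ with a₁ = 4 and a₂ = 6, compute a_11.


Computing iteratively: 4, 6, 10, 16, 26, 42, 68, 110, 178, 288, 466
a_11 = 466

a_11 = 466


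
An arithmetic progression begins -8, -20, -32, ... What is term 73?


aₙ = a₁ + (n-1)d
= -8 + (73-1)×-12
= -8 - 864
= -872

a_73 = -872


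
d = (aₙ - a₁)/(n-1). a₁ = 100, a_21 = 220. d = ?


d = (aₙ - a₁)/(n-1)
= (220 - 100)/(21-1)
= 120/20 = 6

d = 6


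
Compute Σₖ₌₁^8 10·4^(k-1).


Sₙ = 10×(4^8 - 1)/(4 - 1)
= 10×(65536 - 1)/3
= 10×65535/3
= 218450

S_8 = 218450


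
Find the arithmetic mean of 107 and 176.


AM = (107 + 176)/2 = 283/2 = 141.5

AM = 141.5


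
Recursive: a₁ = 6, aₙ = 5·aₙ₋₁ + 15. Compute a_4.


Computing step by step:
a_1 = 6
a_2 = 45
a_3 = 240
a_4 = 1215


a_4 = 1215


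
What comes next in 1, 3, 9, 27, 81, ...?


Pattern: geometric (r=3)
Terms: 1, 3, 9, 27, 81
Next term = 243

Next term = 243


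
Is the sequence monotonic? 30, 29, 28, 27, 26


Differences: -1, -1, -1, -1
All differences < 0 → strictly DECREASING

Monotonically decreasing


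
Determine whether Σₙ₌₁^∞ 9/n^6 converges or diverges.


p-series test: Σ c/n^p converges if p > 1, diverges if p ≤ 1 (constant c > 0 doesn't affect convergence).
p = 6
6 > 1 → CONVERGES

Converges (p = 6 > 1)


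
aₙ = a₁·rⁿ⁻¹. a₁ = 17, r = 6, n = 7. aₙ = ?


aₙ = a₁·r^(n-1)
= 17×6^6
= 17×46656
= 793152

a_7 = 793152


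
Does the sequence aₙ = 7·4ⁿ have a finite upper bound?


aₙ = 7·4ⁿ → as n→∞, aₙ→∞ (since base 4 > 1)
No finite upper bound exists
The sequence is UNBOUNDED

Unbounded (aₙ → ∞ as n → ∞)


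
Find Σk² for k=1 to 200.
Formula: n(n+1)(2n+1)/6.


n = 200
n(n+1)(2n+1)/6 = 200×201×401/6
= 16120200/6 = 2686700

Σk² = 2686700


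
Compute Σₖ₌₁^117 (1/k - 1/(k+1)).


Telescoping: adjacent terms cancel.
= 1/1 - 1/118
= 1 - 1/118 = 117/118

Sum = 117/118


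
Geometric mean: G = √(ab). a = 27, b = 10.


GM = √(27×10) = √270 = 16.4317

GM = 16.4317


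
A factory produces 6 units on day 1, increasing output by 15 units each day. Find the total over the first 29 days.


aₙ = 6 + (29-1)×15 = 426
Sₙ = n(a₁+aₙ)/2 = 29×(6+426)/2
= 29×432/2 = 6264

S_29 = 6264


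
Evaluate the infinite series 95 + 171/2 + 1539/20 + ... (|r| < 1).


S∞ = a₁/(1-r) = 95/(1 - 9/10)
= 95/(1/10)
= 950

S∞ = 950


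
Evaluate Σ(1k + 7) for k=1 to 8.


Σ(1k+7) = 1·Σk + 7·n
= 1·36 + 7·8
= 36 + 56 = 92

Σ = 92


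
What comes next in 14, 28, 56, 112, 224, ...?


Pattern: geometric (r=2)
Terms: 14, 28, 56, 112, 224
Next term = 448

Next term = 448


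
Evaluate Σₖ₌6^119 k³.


Σₖ₌6^119 k³ = [119·120/2]² − [5·6/2]²
= 50979600 − 225 = 50979375

Σk³ = 50979375


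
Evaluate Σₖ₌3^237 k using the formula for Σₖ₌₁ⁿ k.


Σₖ₌3^237 k = Σₖ₌₁^237 k − Σₖ₌₁^2 k
= 237·238/2 − 2·3/2
= 28203 − 3 = 28200

Σk = 28200


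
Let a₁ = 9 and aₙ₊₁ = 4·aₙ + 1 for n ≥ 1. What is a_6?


Computing step by step:
a_1 = 9
a_2 = 37
a_3 = 149
a_4 = 597
a_5 = 2389
a_6 = 9557


a_6 = 9557


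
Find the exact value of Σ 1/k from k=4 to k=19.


Σₖ₌4^19 1/k = 1/4 + 1/5 + 1/6 + ... + 1/19
= 133033679/77597520
≈ 1.7144

Sum = 133033679/77597520 ≈ 1.7144


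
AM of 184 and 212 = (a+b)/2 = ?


AM = (184 + 212)/2 = 396/2 = 198

AM = 198


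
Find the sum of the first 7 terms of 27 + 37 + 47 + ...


aₙ = 27 + (7-1)×10 = 87
Sₙ = n(a₁+aₙ)/2 = 7×(27+87)/2
= 7×114/2 = 399

S_7 = 399


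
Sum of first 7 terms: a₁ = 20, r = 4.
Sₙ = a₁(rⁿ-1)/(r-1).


Sₙ = 20×(4^7 - 1)/(4 - 1)
= 20×(16384 - 1)/3
= 20×16383/3
= 109220

S_7 = 109220


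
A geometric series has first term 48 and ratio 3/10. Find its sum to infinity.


S∞ = a₁/(1-r) = 48/(1 - 3/10)
= 48/(7/10)
= 480/7

S∞ = 480/7


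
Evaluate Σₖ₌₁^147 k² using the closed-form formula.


n = 147
n(n+1)(2n+1)/6 = 147×148×295/6
= 6418020/6 = 1069670

Σk² = 1069670


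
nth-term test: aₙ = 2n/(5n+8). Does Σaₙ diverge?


lim(n→∞) 2n/(5n+8) = 2/5 = 2/5  (divide numerator and denominator by n)
lim aₙ = 2/5 ≠ 0 → series DIVERGES

Diverges (lim aₙ = 2/5 ≠ 0)


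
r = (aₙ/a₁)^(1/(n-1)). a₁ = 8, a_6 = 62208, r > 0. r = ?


r^(n-1) = aₙ/a₁
r^5 = 62208/8 = 7776
r = 7776^(1/5)
= 6

r = 6


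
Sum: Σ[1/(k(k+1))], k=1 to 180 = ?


1/(k(k+1)) = 1/k - 1/(k+1) (partial fractions)
Telescoping: Σ = 1 - 1/181 = 180/181

Sum = 180/181
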